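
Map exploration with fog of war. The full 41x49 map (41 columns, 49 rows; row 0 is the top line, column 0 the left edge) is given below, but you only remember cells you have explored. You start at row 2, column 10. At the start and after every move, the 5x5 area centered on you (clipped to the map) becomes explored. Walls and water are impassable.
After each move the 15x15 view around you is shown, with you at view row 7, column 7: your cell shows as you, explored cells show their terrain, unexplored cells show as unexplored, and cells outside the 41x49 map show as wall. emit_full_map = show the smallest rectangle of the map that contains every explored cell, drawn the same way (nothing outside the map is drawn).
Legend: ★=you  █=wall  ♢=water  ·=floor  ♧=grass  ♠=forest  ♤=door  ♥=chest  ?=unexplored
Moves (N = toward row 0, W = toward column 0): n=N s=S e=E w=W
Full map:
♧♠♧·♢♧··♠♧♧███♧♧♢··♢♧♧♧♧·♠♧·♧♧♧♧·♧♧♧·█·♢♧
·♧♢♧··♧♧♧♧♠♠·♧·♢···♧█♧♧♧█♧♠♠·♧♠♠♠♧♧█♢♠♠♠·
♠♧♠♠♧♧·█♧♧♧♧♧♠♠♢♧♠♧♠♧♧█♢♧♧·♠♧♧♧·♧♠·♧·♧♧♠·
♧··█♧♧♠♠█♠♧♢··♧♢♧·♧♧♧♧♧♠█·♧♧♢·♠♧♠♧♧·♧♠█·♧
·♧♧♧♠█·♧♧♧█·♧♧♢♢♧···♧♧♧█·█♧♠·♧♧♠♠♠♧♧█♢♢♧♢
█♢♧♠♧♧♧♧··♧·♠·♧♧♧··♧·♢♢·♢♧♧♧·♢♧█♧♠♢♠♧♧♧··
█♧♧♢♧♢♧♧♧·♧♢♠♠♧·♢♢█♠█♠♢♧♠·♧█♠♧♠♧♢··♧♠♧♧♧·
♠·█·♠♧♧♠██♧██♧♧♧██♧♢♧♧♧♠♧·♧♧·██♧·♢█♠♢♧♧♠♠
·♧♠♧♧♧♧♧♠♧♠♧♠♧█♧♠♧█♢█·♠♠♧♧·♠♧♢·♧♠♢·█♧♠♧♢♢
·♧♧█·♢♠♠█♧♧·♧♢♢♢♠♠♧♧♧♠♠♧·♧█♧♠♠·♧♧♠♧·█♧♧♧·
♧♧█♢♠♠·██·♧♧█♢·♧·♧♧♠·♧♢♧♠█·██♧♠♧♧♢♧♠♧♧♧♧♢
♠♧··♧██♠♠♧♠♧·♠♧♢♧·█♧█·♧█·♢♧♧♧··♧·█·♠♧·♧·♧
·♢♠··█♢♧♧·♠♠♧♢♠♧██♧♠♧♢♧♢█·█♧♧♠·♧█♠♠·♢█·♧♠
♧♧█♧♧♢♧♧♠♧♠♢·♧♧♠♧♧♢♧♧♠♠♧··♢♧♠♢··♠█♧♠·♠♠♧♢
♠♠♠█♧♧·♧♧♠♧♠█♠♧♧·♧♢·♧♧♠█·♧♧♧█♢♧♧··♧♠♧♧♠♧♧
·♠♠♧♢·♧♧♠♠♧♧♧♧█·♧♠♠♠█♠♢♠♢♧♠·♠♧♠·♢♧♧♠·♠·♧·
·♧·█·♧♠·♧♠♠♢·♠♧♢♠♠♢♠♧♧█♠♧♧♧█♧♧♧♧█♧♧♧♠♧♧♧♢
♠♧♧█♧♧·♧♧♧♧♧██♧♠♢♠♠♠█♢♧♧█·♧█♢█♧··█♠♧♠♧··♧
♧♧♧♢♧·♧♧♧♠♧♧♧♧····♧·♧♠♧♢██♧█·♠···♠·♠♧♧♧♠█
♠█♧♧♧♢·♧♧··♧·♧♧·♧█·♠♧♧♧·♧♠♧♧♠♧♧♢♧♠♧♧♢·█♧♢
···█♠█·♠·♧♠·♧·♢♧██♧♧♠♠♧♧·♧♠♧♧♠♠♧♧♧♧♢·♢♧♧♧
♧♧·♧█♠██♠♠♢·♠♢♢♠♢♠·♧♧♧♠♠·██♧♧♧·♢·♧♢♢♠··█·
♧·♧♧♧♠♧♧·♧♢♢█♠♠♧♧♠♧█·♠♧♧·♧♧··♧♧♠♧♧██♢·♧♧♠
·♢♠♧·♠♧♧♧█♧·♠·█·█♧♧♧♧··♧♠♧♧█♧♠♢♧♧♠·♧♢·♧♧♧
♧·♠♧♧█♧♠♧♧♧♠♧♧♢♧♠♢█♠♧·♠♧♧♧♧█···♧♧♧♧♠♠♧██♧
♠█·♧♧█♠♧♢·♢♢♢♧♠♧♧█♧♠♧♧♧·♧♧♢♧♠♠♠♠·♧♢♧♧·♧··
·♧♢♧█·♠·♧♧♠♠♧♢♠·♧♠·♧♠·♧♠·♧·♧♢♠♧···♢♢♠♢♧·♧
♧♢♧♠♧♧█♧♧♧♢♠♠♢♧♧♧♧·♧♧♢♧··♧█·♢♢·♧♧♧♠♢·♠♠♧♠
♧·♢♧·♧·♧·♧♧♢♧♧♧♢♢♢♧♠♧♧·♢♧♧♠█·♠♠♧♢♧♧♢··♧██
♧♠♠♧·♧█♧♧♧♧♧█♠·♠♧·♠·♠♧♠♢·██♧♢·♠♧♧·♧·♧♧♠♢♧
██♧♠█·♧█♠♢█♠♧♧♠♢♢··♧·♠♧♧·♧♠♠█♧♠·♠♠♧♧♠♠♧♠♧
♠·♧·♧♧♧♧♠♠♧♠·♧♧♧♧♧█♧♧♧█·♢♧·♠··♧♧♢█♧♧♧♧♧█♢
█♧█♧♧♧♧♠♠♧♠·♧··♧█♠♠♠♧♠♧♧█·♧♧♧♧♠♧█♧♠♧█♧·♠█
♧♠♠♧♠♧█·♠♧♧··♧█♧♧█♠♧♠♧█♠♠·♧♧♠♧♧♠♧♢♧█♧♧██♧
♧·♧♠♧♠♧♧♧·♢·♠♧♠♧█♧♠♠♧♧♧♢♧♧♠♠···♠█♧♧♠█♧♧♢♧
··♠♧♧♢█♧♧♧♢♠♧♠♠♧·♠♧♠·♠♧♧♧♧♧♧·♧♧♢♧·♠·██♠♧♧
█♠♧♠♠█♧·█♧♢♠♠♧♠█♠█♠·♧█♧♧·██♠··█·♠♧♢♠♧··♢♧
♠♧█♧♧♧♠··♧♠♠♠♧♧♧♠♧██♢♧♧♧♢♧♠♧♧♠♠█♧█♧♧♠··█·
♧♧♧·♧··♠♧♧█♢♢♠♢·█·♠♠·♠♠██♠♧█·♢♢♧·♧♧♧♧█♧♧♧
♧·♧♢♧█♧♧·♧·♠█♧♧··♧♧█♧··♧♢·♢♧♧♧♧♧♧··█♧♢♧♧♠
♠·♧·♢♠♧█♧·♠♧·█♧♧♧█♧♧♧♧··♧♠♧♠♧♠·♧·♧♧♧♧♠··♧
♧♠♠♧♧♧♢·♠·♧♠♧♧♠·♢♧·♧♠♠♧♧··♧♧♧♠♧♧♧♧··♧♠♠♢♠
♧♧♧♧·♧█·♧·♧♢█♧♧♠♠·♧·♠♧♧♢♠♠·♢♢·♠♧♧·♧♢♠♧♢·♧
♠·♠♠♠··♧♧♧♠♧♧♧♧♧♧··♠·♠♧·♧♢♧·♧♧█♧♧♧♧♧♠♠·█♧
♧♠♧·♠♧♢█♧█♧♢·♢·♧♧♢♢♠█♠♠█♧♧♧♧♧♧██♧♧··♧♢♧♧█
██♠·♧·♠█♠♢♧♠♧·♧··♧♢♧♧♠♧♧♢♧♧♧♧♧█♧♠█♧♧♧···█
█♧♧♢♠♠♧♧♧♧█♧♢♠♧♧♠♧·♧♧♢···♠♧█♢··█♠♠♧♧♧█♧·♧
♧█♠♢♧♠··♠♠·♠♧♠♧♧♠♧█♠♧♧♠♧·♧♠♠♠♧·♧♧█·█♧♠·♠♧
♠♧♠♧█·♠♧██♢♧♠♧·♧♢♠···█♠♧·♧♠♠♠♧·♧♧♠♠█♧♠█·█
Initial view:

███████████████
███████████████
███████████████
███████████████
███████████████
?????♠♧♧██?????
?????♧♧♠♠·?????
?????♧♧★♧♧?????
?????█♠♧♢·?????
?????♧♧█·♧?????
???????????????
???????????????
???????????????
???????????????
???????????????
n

███████████████
███████████████
███████████████
███████████████
███████████████
███████████████
?????♠♧♧██?????
?????♧♧★♠·?????
?????♧♧♧♧♧?????
?????█♠♧♢·?????
?????♧♧█·♧?????
???????????????
???????????????
???????????????
???????????????

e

███████████████
███████████████
███████████████
███████████████
███████████████
███████████████
????♠♧♧███?????
????♧♧♠★·♧?????
????♧♧♧♧♧♠?????
????█♠♧♢··?????
????♧♧█·♧??????
???????????????
???????????????
???????????????
???????????????

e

███████████████
███████████████
███████████████
███████████████
███████████████
███████████████
???♠♧♧███♧?????
???♧♧♠♠★♧·?????
???♧♧♧♧♧♠♠?????
???█♠♧♢··♧?????
???♧♧█·♧???????
???????????????
???????????????
???????????????
???????????????

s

███████████████
███████████████
███████████████
███████████████
███████████████
???♠♧♧███♧?????
???♧♧♠♠·♧·?????
???♧♧♧♧★♠♠?????
???█♠♧♢··♧?????
???♧♧█·♧♧♢?????
???????????????
???????????????
???????????????
???????????????
???????????????

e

███████████████
███████████████
███████████████
███████████████
███████████████
??♠♧♧███♧♧?????
??♧♧♠♠·♧·♢?????
??♧♧♧♧♧★♠♢?????
??█♠♧♢··♧♢?????
??♧♧█·♧♧♢♢?????
???????????????
???????????????
???????????????
???????????????
???????????????

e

███████████████
███████████████
███████████████
███████████████
███████████████
?♠♧♧███♧♧♢?????
?♧♧♠♠·♧·♢·?????
?♧♧♧♧♧♠★♢♧?????
?█♠♧♢··♧♢♧?????
?♧♧█·♧♧♢♢♧?????
???????????????
???????????????
???????????????
???????????????
???????????????

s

███████████████
███████████████
███████████████
███████████████
?♠♧♧███♧♧♢?????
?♧♧♠♠·♧·♢·?????
?♧♧♧♧♧♠♠♢♧?????
?█♠♧♢··★♢♧?????
?♧♧█·♧♧♢♢♧?????
?????♠·♧♧♧?????
???????????????
???????????????
???????????????
???????????????
???????????????

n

███████████████
███████████████
███████████████
███████████████
███████████████
?♠♧♧███♧♧♢?????
?♧♧♠♠·♧·♢·?????
?♧♧♧♧♧♠★♢♧?????
?█♠♧♢··♧♢♧?????
?♧♧█·♧♧♢♢♧?????
?????♠·♧♧♧?????
???????????????
???????????????
???????????????
???????????????

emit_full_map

♠♧♧███♧♧♢
♧♧♠♠·♧·♢·
♧♧♧♧♧♠★♢♧
█♠♧♢··♧♢♧
♧♧█·♧♧♢♢♧
????♠·♧♧♧

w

███████████████
███████████████
███████████████
███████████████
███████████████
??♠♧♧███♧♧♢????
??♧♧♠♠·♧·♢·????
??♧♧♧♧♧★♠♢♧????
??█♠♧♢··♧♢♧????
??♧♧█·♧♧♢♢♧????
??????♠·♧♧♧????
???????????????
???????????????
???????????????
???????????????

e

███████████████
███████████████
███████████████
███████████████
███████████████
?♠♧♧███♧♧♢?????
?♧♧♠♠·♧·♢·?????
?♧♧♧♧♧♠★♢♧?????
?█♠♧♢··♧♢♧?????
?♧♧█·♧♧♢♢♧?????
?????♠·♧♧♧?????
???????????????
???????????????
???????????????
???????????????

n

███████████████
███████████████
███████████████
███████████████
███████████████
███████████████
?♠♧♧███♧♧♢?????
?♧♧♠♠·♧★♢·?????
?♧♧♧♧♧♠♠♢♧?????
?█♠♧♢··♧♢♧?????
?♧♧█·♧♧♢♢♧?????
?????♠·♧♧♧?????
???????????????
???????????????
???????????????

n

███████████████
███████████████
███████████████
███████████████
███████████████
███████████████
███████████████
?♠♧♧███★♧♢?????
?♧♧♠♠·♧·♢·?????
?♧♧♧♧♧♠♠♢♧?????
?█♠♧♢··♧♢♧?????
?♧♧█·♧♧♢♢♧?????
?????♠·♧♧♧?????
???????????????
???????????????

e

███████████████
███████████████
███████████████
███████████████
███████████████
███████████████
███████████████
♠♧♧███♧★♢·?????
♧♧♠♠·♧·♢··?????
♧♧♧♧♧♠♠♢♧♠?????
█♠♧♢··♧♢♧??????
♧♧█·♧♧♢♢♧??????
????♠·♧♧♧??????
???????????????
???????????????

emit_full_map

♠♧♧███♧★♢·
♧♧♠♠·♧·♢··
♧♧♧♧♧♠♠♢♧♠
█♠♧♢··♧♢♧?
♧♧█·♧♧♢♢♧?
????♠·♧♧♧?


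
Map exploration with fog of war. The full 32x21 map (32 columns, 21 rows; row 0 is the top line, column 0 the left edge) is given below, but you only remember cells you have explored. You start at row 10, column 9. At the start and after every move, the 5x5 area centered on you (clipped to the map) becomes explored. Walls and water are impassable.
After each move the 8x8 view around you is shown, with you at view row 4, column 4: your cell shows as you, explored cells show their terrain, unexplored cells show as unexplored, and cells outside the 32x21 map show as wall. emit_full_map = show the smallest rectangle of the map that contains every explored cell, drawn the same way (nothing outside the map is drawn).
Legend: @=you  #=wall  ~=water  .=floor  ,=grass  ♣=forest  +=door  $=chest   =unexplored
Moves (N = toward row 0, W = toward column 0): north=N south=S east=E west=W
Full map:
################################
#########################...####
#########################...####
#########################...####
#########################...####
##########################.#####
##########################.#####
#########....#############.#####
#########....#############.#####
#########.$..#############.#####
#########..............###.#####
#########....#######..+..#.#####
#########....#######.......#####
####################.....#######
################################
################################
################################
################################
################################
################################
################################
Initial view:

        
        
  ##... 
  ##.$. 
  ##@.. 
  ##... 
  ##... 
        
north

        
        
  ##... 
  ##... 
  ##@$. 
  ##... 
  ##... 
  ##... 

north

        
        
  ##### 
  ##... 
  ##@.. 
  ##.$. 
  ##... 
  ##... 

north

        
        
  ##### 
  ##### 
  ##@.. 
  ##... 
  ##.$. 
  ##... 

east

        
        
 ###### 
 ###### 
 ##.@.. 
 ##.... 
 ##.$.. 
 ##...  

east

        
        
####### 
####### 
##..@.# 
##....# 
##.$..# 
##...   

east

        
        
####### 
####### 
#...@## 
#....## 
#.$..## 
#...    

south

        
####### 
####### 
#....## 
#...@## 
#.$..## 
#...... 
#...    

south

####### 
####### 
#....## 
#....## 
#.$.@## 
#...... 
#....## 
#...    

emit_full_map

########
########
##....##
##....##
##.$.@##
##......
##....##
##...   

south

####### 
#....## 
#....## 
#.$..## 
#...@.. 
#....## 
#....## 
        

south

#....## 
#....## 
#.$..## 
#...... 
#...@## 
#....## 
  ##### 
        

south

#....## 
#.$..## 
#...... 
#....## 
#...@## 
  ##### 
  ##### 
        

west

##....##
##.$..##
##......
##....##
##..@.##
  ######
  ######
        

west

 ##....#
 ##.$..#
 ##.....
 ##....#
 ##.@..#
  ######
  ######
        

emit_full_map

########
########
##....##
##....##
##.$..##
##......
##....##
##.@..##
 #######
 #######

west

  ##....
  ##.$..
  ##....
  ##....
  ##@...
  ######
  ######
        

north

  ##....
  ##....
  ##.$..
  ##....
  ##@...
  ##....
  ######
  ######

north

  ######
  ##....
  ##....
  ##.$..
  ##@...
  ##....
  ##....
  ######

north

  ######
  ######
  ##....
  ##....
  ##@$..
  ##....
  ##....
  ##....

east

 #######
 #######
 ##....#
 ##....#
 ##.@..#
 ##.....
 ##....#
 ##....#

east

########
########
##....##
##....##
##.$@.##
##......
##....##
##....##

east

####### 
####### 
#....## 
#....## 
#.$.@## 
#...... 
#....## 
#....## 

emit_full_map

########
########
##....##
##....##
##.$.@##
##......
##....##
##....##
########
########

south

####### 
#....## 
#....## 
#.$..## 
#...@.. 
#....## 
#....## 
####### 

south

#....## 
#....## 
#.$..## 
#...... 
#...@## 
#....## 
####### 
####### 

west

##....##
##....##
##.$..##
##......
##..@.##
##....##
########
########

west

 ##....#
 ##....#
 ##.$..#
 ##.....
 ##.@..#
 ##....#
 #######
 #######

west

  ##....
  ##....
  ##.$..
  ##....
  ##@...
  ##....
  ######
  ######

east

 ##....#
 ##....#
 ##.$..#
 ##.....
 ##.@..#
 ##....#
 #######
 #######

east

##....##
##....##
##.$..##
##......
##..@.##
##....##
########
########

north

########
##....##
##....##
##.$..##
##..@...
##....##
##....##
########

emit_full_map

########
########
##....##
##....##
##.$..##
##..@...
##....##
##....##
########
########

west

 #######
 ##....#
 ##....#
 ##.$..#
 ##.@...
 ##....#
 ##....#
 #######

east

########
##....##
##....##
##.$..##
##..@...
##....##
##....##
########

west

 #######
 ##....#
 ##....#
 ##.$..#
 ##.@...
 ##....#
 ##....#
 #######


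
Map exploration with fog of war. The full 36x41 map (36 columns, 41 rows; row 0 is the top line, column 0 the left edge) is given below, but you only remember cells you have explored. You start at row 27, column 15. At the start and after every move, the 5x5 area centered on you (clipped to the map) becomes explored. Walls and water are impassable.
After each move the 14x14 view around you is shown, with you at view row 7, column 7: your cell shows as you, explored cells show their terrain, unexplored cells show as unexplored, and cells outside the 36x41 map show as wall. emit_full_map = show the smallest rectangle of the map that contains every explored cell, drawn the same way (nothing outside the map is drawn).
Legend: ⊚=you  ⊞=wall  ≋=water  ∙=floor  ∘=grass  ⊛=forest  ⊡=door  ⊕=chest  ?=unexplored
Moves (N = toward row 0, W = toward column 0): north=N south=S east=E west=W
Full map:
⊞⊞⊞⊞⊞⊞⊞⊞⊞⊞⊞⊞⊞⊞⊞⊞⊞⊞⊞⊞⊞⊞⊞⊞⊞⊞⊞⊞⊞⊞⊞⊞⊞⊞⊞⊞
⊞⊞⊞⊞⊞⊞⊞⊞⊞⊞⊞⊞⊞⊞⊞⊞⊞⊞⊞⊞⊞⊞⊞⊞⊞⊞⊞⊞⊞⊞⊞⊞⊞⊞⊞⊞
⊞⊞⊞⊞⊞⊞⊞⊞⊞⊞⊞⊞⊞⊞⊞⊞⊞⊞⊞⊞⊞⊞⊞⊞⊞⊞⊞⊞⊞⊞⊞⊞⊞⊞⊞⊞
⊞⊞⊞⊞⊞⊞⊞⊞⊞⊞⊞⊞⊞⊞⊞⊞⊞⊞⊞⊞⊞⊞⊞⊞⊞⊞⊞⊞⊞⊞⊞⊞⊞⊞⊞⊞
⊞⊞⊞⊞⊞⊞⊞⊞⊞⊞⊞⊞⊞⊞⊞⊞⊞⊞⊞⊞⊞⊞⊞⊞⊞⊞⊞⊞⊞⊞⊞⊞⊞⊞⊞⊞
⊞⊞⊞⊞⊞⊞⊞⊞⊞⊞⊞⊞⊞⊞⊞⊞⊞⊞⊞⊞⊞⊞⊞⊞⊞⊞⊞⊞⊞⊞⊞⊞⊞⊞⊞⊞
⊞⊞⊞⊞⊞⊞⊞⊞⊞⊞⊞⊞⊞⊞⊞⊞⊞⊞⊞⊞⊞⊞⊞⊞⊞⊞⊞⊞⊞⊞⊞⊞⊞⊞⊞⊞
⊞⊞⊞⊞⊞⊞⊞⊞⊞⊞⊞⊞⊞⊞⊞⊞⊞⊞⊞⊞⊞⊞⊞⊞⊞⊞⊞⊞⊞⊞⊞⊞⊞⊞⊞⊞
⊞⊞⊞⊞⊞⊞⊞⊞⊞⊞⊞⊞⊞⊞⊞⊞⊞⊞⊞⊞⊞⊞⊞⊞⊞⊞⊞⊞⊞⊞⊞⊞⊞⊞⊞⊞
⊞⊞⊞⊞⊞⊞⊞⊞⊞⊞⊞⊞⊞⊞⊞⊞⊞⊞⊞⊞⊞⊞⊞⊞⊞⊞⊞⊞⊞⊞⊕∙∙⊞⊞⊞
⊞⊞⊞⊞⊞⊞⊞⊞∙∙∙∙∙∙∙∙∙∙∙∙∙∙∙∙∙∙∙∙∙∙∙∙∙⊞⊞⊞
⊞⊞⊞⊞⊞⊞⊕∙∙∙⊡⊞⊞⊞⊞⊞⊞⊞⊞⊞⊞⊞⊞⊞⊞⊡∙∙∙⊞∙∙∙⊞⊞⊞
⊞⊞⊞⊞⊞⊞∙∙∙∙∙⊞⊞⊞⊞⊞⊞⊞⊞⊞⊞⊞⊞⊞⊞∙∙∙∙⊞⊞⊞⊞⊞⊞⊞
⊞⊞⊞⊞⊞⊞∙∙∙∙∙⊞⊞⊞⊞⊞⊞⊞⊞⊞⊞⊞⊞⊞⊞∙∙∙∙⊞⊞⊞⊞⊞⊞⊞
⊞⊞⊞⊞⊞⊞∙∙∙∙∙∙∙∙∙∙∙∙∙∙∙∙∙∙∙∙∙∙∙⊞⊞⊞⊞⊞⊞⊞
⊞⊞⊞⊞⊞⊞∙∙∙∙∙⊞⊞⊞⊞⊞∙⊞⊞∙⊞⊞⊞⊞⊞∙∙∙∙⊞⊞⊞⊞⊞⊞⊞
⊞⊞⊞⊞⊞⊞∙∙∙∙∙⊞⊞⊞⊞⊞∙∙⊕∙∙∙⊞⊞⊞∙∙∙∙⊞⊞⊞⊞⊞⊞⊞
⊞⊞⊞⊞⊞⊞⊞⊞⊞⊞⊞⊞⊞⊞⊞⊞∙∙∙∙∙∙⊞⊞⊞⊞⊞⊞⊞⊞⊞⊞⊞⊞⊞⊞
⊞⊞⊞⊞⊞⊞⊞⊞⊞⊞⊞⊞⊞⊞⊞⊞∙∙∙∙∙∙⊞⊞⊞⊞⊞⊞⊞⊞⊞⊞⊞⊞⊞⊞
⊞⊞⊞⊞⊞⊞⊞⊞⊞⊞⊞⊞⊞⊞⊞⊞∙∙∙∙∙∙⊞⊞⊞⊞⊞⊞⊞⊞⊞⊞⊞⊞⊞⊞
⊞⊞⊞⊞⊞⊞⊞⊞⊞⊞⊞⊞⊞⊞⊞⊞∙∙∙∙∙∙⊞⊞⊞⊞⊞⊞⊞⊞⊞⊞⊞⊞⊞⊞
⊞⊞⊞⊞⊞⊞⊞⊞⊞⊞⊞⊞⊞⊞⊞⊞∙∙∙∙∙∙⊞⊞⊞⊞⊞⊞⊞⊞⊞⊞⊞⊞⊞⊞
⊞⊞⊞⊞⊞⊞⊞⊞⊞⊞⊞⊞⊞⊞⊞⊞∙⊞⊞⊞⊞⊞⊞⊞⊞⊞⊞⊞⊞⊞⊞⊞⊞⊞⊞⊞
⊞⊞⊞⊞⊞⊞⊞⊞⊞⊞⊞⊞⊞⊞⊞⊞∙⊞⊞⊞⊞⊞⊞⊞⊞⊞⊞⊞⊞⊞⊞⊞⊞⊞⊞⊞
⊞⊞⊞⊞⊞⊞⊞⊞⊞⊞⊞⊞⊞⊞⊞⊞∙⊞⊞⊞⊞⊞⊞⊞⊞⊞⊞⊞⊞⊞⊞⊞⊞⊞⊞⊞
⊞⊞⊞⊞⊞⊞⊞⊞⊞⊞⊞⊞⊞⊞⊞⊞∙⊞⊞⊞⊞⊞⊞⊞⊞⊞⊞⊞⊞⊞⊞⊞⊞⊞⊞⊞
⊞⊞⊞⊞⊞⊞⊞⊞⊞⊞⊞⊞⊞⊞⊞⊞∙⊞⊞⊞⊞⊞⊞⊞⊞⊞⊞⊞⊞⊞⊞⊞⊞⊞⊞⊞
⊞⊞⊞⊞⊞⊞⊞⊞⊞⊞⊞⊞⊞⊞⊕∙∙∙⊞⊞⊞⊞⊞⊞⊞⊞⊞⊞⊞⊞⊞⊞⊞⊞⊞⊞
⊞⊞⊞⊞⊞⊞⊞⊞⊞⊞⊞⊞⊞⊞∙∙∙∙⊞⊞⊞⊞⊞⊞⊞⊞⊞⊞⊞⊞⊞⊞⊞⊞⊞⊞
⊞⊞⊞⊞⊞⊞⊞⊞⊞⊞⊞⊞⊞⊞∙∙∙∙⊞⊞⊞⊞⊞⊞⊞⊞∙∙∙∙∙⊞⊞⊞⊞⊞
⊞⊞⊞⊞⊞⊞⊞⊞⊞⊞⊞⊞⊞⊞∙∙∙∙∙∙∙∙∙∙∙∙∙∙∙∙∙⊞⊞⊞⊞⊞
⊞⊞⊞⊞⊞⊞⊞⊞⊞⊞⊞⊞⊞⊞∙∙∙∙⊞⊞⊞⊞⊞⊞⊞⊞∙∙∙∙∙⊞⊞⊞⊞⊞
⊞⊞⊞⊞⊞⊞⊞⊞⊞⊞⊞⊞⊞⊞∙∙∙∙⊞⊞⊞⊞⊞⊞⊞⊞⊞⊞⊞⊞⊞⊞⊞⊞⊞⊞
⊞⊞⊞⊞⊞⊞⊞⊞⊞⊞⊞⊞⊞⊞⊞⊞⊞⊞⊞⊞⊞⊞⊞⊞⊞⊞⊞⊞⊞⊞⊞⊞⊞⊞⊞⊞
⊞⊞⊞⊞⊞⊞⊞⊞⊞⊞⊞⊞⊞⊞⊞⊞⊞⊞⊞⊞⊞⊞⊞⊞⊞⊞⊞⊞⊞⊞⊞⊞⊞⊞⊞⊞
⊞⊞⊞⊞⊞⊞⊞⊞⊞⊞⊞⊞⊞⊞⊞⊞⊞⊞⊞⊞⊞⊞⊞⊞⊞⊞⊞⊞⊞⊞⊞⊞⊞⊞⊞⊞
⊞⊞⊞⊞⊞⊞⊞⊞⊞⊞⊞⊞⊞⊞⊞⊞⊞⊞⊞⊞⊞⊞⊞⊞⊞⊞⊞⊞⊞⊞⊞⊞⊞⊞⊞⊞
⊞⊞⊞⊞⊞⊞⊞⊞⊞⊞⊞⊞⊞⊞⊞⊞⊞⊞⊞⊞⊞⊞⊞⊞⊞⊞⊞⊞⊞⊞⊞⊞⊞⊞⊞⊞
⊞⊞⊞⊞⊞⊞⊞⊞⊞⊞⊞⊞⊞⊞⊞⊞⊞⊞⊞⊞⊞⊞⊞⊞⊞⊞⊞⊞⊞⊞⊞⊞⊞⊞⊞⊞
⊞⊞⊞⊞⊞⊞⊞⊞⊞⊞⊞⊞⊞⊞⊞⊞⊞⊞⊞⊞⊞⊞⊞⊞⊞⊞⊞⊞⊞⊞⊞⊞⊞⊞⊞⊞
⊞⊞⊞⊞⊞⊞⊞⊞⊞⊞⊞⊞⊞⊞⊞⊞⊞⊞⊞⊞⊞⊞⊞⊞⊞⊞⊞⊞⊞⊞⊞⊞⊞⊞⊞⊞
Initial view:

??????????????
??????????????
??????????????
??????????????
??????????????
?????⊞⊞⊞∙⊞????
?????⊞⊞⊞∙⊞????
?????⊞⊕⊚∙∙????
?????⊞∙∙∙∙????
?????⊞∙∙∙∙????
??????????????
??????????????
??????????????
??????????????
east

??????????????
??????????????
??????????????
??????????????
??????????????
????⊞⊞⊞∙⊞⊞????
????⊞⊞⊞∙⊞⊞????
????⊞⊕∙⊚∙⊞????
????⊞∙∙∙∙⊞????
????⊞∙∙∙∙⊞????
??????????????
??????????????
??????????????
??????????????

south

??????????????
??????????????
??????????????
??????????????
????⊞⊞⊞∙⊞⊞????
????⊞⊞⊞∙⊞⊞????
????⊞⊕∙∙∙⊞????
????⊞∙∙⊚∙⊞????
????⊞∙∙∙∙⊞????
?????∙∙∙∙∙????
??????????????
??????????????
??????????????
??????????????

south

??????????????
??????????????
??????????????
????⊞⊞⊞∙⊞⊞????
????⊞⊞⊞∙⊞⊞????
????⊞⊕∙∙∙⊞????
????⊞∙∙∙∙⊞????
????⊞∙∙⊚∙⊞????
?????∙∙∙∙∙????
?????∙∙∙∙⊞????
??????????????
??????????????
??????????????
??????????????

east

??????????????
??????????????
??????????????
???⊞⊞⊞∙⊞⊞?????
???⊞⊞⊞∙⊞⊞?????
???⊞⊕∙∙∙⊞⊞????
???⊞∙∙∙∙⊞⊞????
???⊞∙∙∙⊚⊞⊞????
????∙∙∙∙∙∙????
????∙∙∙∙⊞⊞????
??????????????
??????????????
??????????????
??????????????

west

??????????????
??????????????
??????????????
????⊞⊞⊞∙⊞⊞????
????⊞⊞⊞∙⊞⊞????
????⊞⊕∙∙∙⊞⊞???
????⊞∙∙∙∙⊞⊞???
????⊞∙∙⊚∙⊞⊞???
?????∙∙∙∙∙∙???
?????∙∙∙∙⊞⊞???
??????????????
??????????????
??????????????
??????????????

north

??????????????
??????????????
??????????????
??????????????
????⊞⊞⊞∙⊞⊞????
????⊞⊞⊞∙⊞⊞????
????⊞⊕∙∙∙⊞⊞???
????⊞∙∙⊚∙⊞⊞???
????⊞∙∙∙∙⊞⊞???
?????∙∙∙∙∙∙???
?????∙∙∙∙⊞⊞???
??????????????
??????????????
??????????????

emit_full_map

⊞⊞⊞∙⊞⊞?
⊞⊞⊞∙⊞⊞?
⊞⊕∙∙∙⊞⊞
⊞∙∙⊚∙⊞⊞
⊞∙∙∙∙⊞⊞
?∙∙∙∙∙∙
?∙∙∙∙⊞⊞

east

??????????????
??????????????
??????????????
??????????????
???⊞⊞⊞∙⊞⊞?????
???⊞⊞⊞∙⊞⊞⊞????
???⊞⊕∙∙∙⊞⊞????
???⊞∙∙∙⊚⊞⊞????
???⊞∙∙∙∙⊞⊞????
????∙∙∙∙∙∙????
????∙∙∙∙⊞⊞????
??????????????
??????????????
??????????????

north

??????????????
??????????????
??????????????
??????????????
??????????????
???⊞⊞⊞∙⊞⊞⊞????
???⊞⊞⊞∙⊞⊞⊞????
???⊞⊕∙∙⊚⊞⊞????
???⊞∙∙∙∙⊞⊞????
???⊞∙∙∙∙⊞⊞????
????∙∙∙∙∙∙????
????∙∙∙∙⊞⊞????
??????????????
??????????????

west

??????????????
??????????????
??????????????
??????????????
??????????????
????⊞⊞⊞∙⊞⊞⊞???
????⊞⊞⊞∙⊞⊞⊞???
????⊞⊕∙⊚∙⊞⊞???
????⊞∙∙∙∙⊞⊞???
????⊞∙∙∙∙⊞⊞???
?????∙∙∙∙∙∙???
?????∙∙∙∙⊞⊞???
??????????????
??????????????

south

??????????????
??????????????
??????????????
??????????????
????⊞⊞⊞∙⊞⊞⊞???
????⊞⊞⊞∙⊞⊞⊞???
????⊞⊕∙∙∙⊞⊞???
????⊞∙∙⊚∙⊞⊞???
????⊞∙∙∙∙⊞⊞???
?????∙∙∙∙∙∙???
?????∙∙∙∙⊞⊞???
??????????????
??????????????
??????????????

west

??????????????
??????????????
??????????????
??????????????
?????⊞⊞⊞∙⊞⊞⊞??
?????⊞⊞⊞∙⊞⊞⊞??
?????⊞⊕∙∙∙⊞⊞??
?????⊞∙⊚∙∙⊞⊞??
?????⊞∙∙∙∙⊞⊞??
?????⊞∙∙∙∙∙∙??
??????∙∙∙∙⊞⊞??
??????????????
??????????????
??????????????

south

??????????????
??????????????
??????????????
?????⊞⊞⊞∙⊞⊞⊞??
?????⊞⊞⊞∙⊞⊞⊞??
?????⊞⊕∙∙∙⊞⊞??
?????⊞∙∙∙∙⊞⊞??
?????⊞∙⊚∙∙⊞⊞??
?????⊞∙∙∙∙∙∙??
?????⊞∙∙∙∙⊞⊞??
??????????????
??????????????
??????????????
??????????????

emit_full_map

⊞⊞⊞∙⊞⊞⊞
⊞⊞⊞∙⊞⊞⊞
⊞⊕∙∙∙⊞⊞
⊞∙∙∙∙⊞⊞
⊞∙⊚∙∙⊞⊞
⊞∙∙∙∙∙∙
⊞∙∙∙∙⊞⊞

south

??????????????
??????????????
?????⊞⊞⊞∙⊞⊞⊞??
?????⊞⊞⊞∙⊞⊞⊞??
?????⊞⊕∙∙∙⊞⊞??
?????⊞∙∙∙∙⊞⊞??
?????⊞∙∙∙∙⊞⊞??
?????⊞∙⊚∙∙∙∙??
?????⊞∙∙∙∙⊞⊞??
?????⊞∙∙∙∙????
??????????????
??????????????
??????????????
??????????????

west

??????????????
??????????????
??????⊞⊞⊞∙⊞⊞⊞?
??????⊞⊞⊞∙⊞⊞⊞?
??????⊞⊕∙∙∙⊞⊞?
?????⊞⊞∙∙∙∙⊞⊞?
?????⊞⊞∙∙∙∙⊞⊞?
?????⊞⊞⊚∙∙∙∙∙?
?????⊞⊞∙∙∙∙⊞⊞?
?????⊞⊞∙∙∙∙???
??????????????
??????????????
??????????????
??????????????

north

??????????????
??????????????
??????????????
??????⊞⊞⊞∙⊞⊞⊞?
??????⊞⊞⊞∙⊞⊞⊞?
?????⊞⊞⊕∙∙∙⊞⊞?
?????⊞⊞∙∙∙∙⊞⊞?
?????⊞⊞⊚∙∙∙⊞⊞?
?????⊞⊞∙∙∙∙∙∙?
?????⊞⊞∙∙∙∙⊞⊞?
?????⊞⊞∙∙∙∙???
??????????????
??????????????
??????????????

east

??????????????
??????????????
??????????????
?????⊞⊞⊞∙⊞⊞⊞??
?????⊞⊞⊞∙⊞⊞⊞??
????⊞⊞⊕∙∙∙⊞⊞??
????⊞⊞∙∙∙∙⊞⊞??
????⊞⊞∙⊚∙∙⊞⊞??
????⊞⊞∙∙∙∙∙∙??
????⊞⊞∙∙∙∙⊞⊞??
????⊞⊞∙∙∙∙????
??????????????
??????????????
??????????????

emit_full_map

?⊞⊞⊞∙⊞⊞⊞
?⊞⊞⊞∙⊞⊞⊞
⊞⊞⊕∙∙∙⊞⊞
⊞⊞∙∙∙∙⊞⊞
⊞⊞∙⊚∙∙⊞⊞
⊞⊞∙∙∙∙∙∙
⊞⊞∙∙∙∙⊞⊞
⊞⊞∙∙∙∙??


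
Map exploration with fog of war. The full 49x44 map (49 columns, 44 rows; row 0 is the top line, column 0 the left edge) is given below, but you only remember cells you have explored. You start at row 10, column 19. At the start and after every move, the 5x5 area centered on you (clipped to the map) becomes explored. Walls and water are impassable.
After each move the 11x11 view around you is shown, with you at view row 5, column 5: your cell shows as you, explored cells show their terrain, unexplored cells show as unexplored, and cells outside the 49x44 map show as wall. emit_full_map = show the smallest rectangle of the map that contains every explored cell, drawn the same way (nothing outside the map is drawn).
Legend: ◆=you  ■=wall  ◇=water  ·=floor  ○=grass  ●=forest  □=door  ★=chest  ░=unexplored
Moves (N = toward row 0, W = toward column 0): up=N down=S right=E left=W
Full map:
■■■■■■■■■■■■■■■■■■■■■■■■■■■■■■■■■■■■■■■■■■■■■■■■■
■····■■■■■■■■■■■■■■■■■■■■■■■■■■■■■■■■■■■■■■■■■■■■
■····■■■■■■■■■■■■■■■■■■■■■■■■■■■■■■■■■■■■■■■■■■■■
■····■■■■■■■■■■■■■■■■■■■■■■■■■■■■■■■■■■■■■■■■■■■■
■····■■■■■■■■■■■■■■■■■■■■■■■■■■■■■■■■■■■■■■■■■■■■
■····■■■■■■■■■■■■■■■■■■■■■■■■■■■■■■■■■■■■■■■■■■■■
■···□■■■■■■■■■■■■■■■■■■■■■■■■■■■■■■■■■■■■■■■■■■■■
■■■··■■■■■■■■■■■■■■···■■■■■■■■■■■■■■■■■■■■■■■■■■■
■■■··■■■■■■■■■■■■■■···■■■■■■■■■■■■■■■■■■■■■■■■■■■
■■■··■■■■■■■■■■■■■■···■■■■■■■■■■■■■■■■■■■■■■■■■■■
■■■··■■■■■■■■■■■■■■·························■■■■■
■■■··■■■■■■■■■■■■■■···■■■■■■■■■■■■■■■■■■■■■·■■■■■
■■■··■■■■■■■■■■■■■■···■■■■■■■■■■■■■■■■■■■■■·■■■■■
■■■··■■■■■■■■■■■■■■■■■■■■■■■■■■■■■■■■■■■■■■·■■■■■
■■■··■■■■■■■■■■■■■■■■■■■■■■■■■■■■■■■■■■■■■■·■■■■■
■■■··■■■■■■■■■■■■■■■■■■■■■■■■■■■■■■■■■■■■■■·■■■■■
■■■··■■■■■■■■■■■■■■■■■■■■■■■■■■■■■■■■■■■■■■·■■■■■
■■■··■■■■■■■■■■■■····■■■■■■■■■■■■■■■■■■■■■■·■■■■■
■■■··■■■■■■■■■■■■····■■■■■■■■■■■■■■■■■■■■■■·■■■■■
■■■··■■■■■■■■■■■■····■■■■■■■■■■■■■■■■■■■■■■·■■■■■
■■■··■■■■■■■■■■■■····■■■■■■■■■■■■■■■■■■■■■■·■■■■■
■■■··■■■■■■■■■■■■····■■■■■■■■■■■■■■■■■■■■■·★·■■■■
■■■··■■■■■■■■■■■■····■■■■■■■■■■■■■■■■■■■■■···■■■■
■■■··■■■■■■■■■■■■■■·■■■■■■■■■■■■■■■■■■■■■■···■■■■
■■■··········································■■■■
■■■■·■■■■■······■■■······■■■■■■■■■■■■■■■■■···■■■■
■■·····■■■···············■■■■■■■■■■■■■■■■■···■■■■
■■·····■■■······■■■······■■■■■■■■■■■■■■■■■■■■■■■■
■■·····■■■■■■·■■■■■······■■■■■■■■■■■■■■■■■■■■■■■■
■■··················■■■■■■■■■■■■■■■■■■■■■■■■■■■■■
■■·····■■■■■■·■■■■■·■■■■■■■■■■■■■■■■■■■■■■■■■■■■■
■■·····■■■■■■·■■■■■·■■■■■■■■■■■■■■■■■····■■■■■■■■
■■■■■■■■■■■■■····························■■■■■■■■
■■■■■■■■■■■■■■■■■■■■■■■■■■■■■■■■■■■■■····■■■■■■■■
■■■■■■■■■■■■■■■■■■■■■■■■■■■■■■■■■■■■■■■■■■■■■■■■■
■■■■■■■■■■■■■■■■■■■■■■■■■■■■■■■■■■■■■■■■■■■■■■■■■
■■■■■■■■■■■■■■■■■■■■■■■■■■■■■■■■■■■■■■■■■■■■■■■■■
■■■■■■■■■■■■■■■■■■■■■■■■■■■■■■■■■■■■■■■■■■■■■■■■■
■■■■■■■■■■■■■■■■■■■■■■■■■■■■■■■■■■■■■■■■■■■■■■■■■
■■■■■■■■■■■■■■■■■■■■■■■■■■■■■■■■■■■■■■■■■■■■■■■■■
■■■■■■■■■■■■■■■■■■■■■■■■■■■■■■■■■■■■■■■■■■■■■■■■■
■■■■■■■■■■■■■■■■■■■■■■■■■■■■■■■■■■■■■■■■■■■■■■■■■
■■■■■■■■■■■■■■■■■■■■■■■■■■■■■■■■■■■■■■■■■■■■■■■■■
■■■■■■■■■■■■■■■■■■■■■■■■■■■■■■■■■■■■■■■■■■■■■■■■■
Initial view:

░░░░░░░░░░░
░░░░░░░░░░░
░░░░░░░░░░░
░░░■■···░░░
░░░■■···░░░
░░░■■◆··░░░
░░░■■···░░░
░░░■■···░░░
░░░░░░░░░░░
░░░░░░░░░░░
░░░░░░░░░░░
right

░░░░░░░░░░░
░░░░░░░░░░░
░░░░░░░░░░░
░░■■···■░░░
░░■■···■░░░
░░■■·◆··░░░
░░■■···■░░░
░░■■···■░░░
░░░░░░░░░░░
░░░░░░░░░░░
░░░░░░░░░░░

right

░░░░░░░░░░░
░░░░░░░░░░░
░░░░░░░░░░░
░■■···■■░░░
░■■···■■░░░
░■■··◆··░░░
░■■···■■░░░
░■■···■■░░░
░░░░░░░░░░░
░░░░░░░░░░░
░░░░░░░░░░░

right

░░░░░░░░░░░
░░░░░░░░░░░
░░░░░░░░░░░
■■···■■■░░░
■■···■■■░░░
■■···◆··░░░
■■···■■■░░░
■■···■■■░░░
░░░░░░░░░░░
░░░░░░░░░░░
░░░░░░░░░░░

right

░░░░░░░░░░░
░░░░░░░░░░░
░░░░░░░░░░░
■···■■■■░░░
■···■■■■░░░
■····◆··░░░
■···■■■■░░░
■···■■■■░░░
░░░░░░░░░░░
░░░░░░░░░░░
░░░░░░░░░░░

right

░░░░░░░░░░░
░░░░░░░░░░░
░░░░░░░░░░░
···■■■■■░░░
···■■■■■░░░
·····◆··░░░
···■■■■■░░░
···■■■■■░░░
░░░░░░░░░░░
░░░░░░░░░░░
░░░░░░░░░░░

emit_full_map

■■···■■■■■
■■···■■■■■
■■·····◆··
■■···■■■■■
■■···■■■■■

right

░░░░░░░░░░░
░░░░░░░░░░░
░░░░░░░░░░░
··■■■■■■░░░
··■■■■■■░░░
·····◆··░░░
··■■■■■■░░░
··■■■■■■░░░
░░░░░░░░░░░
░░░░░░░░░░░
░░░░░░░░░░░

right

░░░░░░░░░░░
░░░░░░░░░░░
░░░░░░░░░░░
·■■■■■■■░░░
·■■■■■■■░░░
·····◆··░░░
·■■■■■■■░░░
·■■■■■■■░░░
░░░░░░░░░░░
░░░░░░░░░░░
░░░░░░░░░░░

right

░░░░░░░░░░░
░░░░░░░░░░░
░░░░░░░░░░░
■■■■■■■■░░░
■■■■■■■■░░░
·····◆··░░░
■■■■■■■■░░░
■■■■■■■■░░░
░░░░░░░░░░░
░░░░░░░░░░░
░░░░░░░░░░░

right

░░░░░░░░░░░
░░░░░░░░░░░
░░░░░░░░░░░
■■■■■■■■░░░
■■■■■■■■░░░
·····◆··░░░
■■■■■■■■░░░
■■■■■■■■░░░
░░░░░░░░░░░
░░░░░░░░░░░
░░░░░░░░░░░

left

░░░░░░░░░░░
░░░░░░░░░░░
░░░░░░░░░░░
■■■■■■■■■░░
■■■■■■■■■░░
·····◆···░░
■■■■■■■■■░░
■■■■■■■■■░░
░░░░░░░░░░░
░░░░░░░░░░░
░░░░░░░░░░░

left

░░░░░░░░░░░
░░░░░░░░░░░
░░░░░░░░░░░
·■■■■■■■■■░
·■■■■■■■■■░
·····◆····░
·■■■■■■■■■░
·■■■■■■■■■░
░░░░░░░░░░░
░░░░░░░░░░░
░░░░░░░░░░░

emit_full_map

■■···■■■■■■■■■
■■···■■■■■■■■■
■■·······◆····
■■···■■■■■■■■■
■■···■■■■■■■■■

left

░░░░░░░░░░░
░░░░░░░░░░░
░░░░░░░░░░░
··■■■■■■■■■
··■■■■■■■■■
·····◆·····
··■■■■■■■■■
··■■■■■■■■■
░░░░░░░░░░░
░░░░░░░░░░░
░░░░░░░░░░░

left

░░░░░░░░░░░
░░░░░░░░░░░
░░░░░░░░░░░
···■■■■■■■■
···■■■■■■■■
·····◆·····
···■■■■■■■■
···■■■■■■■■
░░░░░░░░░░░
░░░░░░░░░░░
░░░░░░░░░░░

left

░░░░░░░░░░░
░░░░░░░░░░░
░░░░░░░░░░░
■···■■■■■■■
■···■■■■■■■
■····◆·····
■···■■■■■■■
■···■■■■■■■
░░░░░░░░░░░
░░░░░░░░░░░
░░░░░░░░░░░

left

░░░░░░░░░░░
░░░░░░░░░░░
░░░░░░░░░░░
■■···■■■■■■
■■···■■■■■■
■■···◆·····
■■···■■■■■■
■■···■■■■■■
░░░░░░░░░░░
░░░░░░░░░░░
░░░░░░░░░░░

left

░░░░░░░░░░░
░░░░░░░░░░░
░░░░░░░░░░░
░■■···■■■■■
░■■···■■■■■
░■■··◆·····
░■■···■■■■■
░■■···■■■■■
░░░░░░░░░░░
░░░░░░░░░░░
░░░░░░░░░░░

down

░░░░░░░░░░░
░░░░░░░░░░░
░■■···■■■■■
░■■···■■■■■
░■■········
░■■··◆■■■■■
░■■···■■■■■
░░░■■■■■░░░
░░░░░░░░░░░
░░░░░░░░░░░
░░░░░░░░░░░

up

░░░░░░░░░░░
░░░░░░░░░░░
░░░░░░░░░░░
░■■···■■■■■
░■■···■■■■■
░■■··◆·····
░■■···■■■■■
░■■···■■■■■
░░░■■■■■░░░
░░░░░░░░░░░
░░░░░░░░░░░

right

░░░░░░░░░░░
░░░░░░░░░░░
░░░░░░░░░░░
■■···■■■■■■
■■···■■■■■■
■■···◆·····
■■···■■■■■■
■■···■■■■■■
░░■■■■■░░░░
░░░░░░░░░░░
░░░░░░░░░░░

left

░░░░░░░░░░░
░░░░░░░░░░░
░░░░░░░░░░░
░■■···■■■■■
░■■···■■■■■
░■■··◆·····
░■■···■■■■■
░■■···■■■■■
░░░■■■■■░░░
░░░░░░░░░░░
░░░░░░░░░░░

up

░░░░░░░░░░░
░░░░░░░░░░░
░░░░░░░░░░░
░░░···■■░░░
░■■···■■■■■
░■■··◆■■■■■
░■■········
░■■···■■■■■
░■■···■■■■■
░░░■■■■■░░░
░░░░░░░░░░░

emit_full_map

░░···■■░░░░░░░
■■···■■■■■■■■■
■■··◆■■■■■■■■■
■■············
■■···■■■■■■■■■
■■···■■■■■■■■■
░░■■■■■░░░░░░░
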